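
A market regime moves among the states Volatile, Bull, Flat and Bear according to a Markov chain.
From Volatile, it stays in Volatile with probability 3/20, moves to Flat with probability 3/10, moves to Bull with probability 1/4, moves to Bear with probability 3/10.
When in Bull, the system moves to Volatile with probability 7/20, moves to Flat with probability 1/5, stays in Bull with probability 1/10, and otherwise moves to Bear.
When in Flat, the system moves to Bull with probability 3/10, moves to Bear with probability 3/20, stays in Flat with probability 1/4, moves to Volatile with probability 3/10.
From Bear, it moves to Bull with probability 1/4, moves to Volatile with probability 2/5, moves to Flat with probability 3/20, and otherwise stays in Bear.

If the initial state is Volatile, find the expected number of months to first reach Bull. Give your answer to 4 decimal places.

3.8083

Let t(s) be the expected number of months to first reach Bull from state s, with t(Bull) = 0. Conditioning on the first month:
t(Volatile) = 1 + 0.15·t(Volatile) + 0.3·t(Flat) + 0.3·t(Bear)
t(Flat) = 1 + 0.3·t(Volatile) + 0.25·t(Flat) + 0.15·t(Bear)
t(Bear) = 1 + 0.4·t(Volatile) + 0.15·t(Flat) + 0.2·t(Bear)
Solving: t(Volatile) = 3.8083, t(Flat) = 3.6234, t(Bear) = 3.8335.
Expected months from Volatile to Bull: 3.8083.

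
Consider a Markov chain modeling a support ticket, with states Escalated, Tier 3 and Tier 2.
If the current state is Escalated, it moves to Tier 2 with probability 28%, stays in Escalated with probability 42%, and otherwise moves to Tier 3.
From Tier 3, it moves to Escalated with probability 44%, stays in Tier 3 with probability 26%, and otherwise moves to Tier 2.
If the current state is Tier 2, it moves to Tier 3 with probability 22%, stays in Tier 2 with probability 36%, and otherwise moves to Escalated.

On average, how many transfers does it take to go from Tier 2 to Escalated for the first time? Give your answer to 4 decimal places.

2.3553

Let t(s) be the expected number of transfers to first reach Escalated from state s, with t(Escalated) = 0. Conditioning on the first transfer:
t(Tier 3) = 1 + 0.26·t(Tier 3) + 0.3·t(Tier 2)
t(Tier 2) = 1 + 0.22·t(Tier 3) + 0.36·t(Tier 2)
Solving: t(Tier 3) = 2.3062, t(Tier 2) = 2.3553.
Expected transfers from Tier 2 to Escalated: 2.3553.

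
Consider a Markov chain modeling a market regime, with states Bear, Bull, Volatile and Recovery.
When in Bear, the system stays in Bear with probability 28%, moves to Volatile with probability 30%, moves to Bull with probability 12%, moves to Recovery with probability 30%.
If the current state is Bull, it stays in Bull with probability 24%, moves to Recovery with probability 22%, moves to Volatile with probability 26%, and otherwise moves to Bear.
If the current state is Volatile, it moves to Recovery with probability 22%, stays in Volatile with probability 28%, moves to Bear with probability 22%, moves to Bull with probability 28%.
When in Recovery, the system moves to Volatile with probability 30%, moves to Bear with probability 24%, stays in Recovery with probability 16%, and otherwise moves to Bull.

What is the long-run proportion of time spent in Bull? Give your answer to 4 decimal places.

Let the stationary distribution be π with π = πP and π_1 + π_2 + π_3 + π_4 = 1.
π_1 = 0.28·π_1 + 0.28·π_2 + 0.22·π_3 + 0.24·π_4
π_2 = 0.12·π_1 + 0.24·π_2 + 0.28·π_3 + 0.3·π_4
π_3 = 0.3·π_1 + 0.26·π_2 + 0.28·π_3 + 0.3·π_4
Solving with the normalization constraint gives π = (0.2538, 0.2345, 0.2849, 0.2267).
So the stationary probability of Bull is 0.2345.

0.2345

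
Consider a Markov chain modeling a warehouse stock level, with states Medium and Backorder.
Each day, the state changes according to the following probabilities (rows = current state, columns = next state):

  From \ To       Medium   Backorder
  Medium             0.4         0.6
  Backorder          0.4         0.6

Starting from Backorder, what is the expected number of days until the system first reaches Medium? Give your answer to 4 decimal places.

Let t(s) be the expected number of days to first reach Medium from state s, with t(Medium) = 0. Conditioning on the first day:
t(Backorder) = 1 + 0.6·t(Backorder)
Solving: t(Backorder) = 2.5000.
Expected days from Backorder to Medium: 2.5000.

2.5000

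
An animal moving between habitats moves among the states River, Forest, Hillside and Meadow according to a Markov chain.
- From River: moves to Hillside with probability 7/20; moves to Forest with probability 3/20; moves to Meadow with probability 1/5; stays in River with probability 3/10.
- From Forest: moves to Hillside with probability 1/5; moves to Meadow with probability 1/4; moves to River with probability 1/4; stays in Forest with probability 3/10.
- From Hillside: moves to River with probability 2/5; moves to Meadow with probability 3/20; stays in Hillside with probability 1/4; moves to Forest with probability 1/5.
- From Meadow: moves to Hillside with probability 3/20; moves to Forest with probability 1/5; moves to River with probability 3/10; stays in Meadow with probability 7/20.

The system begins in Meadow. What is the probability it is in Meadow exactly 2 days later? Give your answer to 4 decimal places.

0.2550

Propagate the distribution vector 2 days from Meadow.
After 0 days: (0.0000, 0.0000, 0.0000, 1.0000)
After 1 day: (0.3000, 0.2000, 0.1500, 0.3500)
After 2 days: (0.3050, 0.2050, 0.2350, 0.2550)
P(in Meadow after 2 days) = 0.2550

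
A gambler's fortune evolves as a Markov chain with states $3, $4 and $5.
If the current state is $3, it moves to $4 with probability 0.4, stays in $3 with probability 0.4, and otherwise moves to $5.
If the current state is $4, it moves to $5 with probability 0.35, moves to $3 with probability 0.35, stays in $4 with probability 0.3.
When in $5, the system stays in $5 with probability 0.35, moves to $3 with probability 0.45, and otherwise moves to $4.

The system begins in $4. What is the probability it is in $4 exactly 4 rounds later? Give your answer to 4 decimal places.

0.3110

Propagate the distribution vector 4 rounds from $4.
After 0 rounds: (0.0000, 1.0000, 0.0000)
After 1 round: (0.3500, 0.3000, 0.3500)
After 2 rounds: (0.4025, 0.3000, 0.2975)
After 3 rounds: (0.3999, 0.3105, 0.2896)
After 4 rounds: (0.3990, 0.3110, 0.2900)
P(in $4 after 4 rounds) = 0.3110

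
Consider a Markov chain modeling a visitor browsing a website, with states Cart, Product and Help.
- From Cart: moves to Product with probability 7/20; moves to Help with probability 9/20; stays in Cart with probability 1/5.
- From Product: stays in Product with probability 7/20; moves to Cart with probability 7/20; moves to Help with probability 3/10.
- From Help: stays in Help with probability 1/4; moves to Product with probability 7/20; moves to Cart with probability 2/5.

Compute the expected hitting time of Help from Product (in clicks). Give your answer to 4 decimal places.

Let t(s) be the expected number of clicks to first reach Help from state s, with t(Help) = 0. Conditioning on the first click:
t(Cart) = 1 + 0.2·t(Cart) + 0.35·t(Product)
t(Product) = 1 + 0.35·t(Cart) + 0.35·t(Product)
Solving: t(Cart) = 2.5157, t(Product) = 2.8931.
Expected clicks from Product to Help: 2.8931.

2.8931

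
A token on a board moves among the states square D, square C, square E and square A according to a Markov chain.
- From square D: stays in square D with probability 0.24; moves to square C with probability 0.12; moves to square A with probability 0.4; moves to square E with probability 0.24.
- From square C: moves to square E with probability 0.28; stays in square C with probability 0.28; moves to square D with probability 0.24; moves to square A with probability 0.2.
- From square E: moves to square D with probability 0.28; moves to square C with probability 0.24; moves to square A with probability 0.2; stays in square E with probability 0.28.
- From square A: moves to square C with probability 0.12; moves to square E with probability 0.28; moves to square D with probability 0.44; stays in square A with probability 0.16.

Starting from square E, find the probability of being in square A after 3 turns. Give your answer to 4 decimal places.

0.2483

Propagate the distribution vector 3 turns from square E.
After 0 turns: (0.0000, 0.0000, 1.0000, 0.0000)
After 1 turn: (0.2800, 0.2400, 0.2800, 0.2000)
After 2 turns: (0.2912, 0.1920, 0.2688, 0.2480)
After 3 turns: (0.3004, 0.1830, 0.2684, 0.2483)
P(in square A after 3 turns) = 0.2483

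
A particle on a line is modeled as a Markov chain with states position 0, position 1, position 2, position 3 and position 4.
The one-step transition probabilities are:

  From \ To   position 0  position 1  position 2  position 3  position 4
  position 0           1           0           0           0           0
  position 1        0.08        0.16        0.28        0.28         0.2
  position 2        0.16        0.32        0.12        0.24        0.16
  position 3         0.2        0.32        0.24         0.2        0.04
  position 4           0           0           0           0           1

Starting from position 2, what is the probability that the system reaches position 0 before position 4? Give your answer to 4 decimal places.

Let h(s) be the probability of absorption at position 0 starting from transient state s. Then h(position 0) = 1 and h(position 4) = 0. By first-step analysis:
h(position 1) = 0.08·1 + 0.16·h(position 1) + 0.28·h(position 2) + 0.28·h(position 3) + 0.2·0
h(position 2) = 0.16·1 + 0.32·h(position 1) + 0.12·h(position 2) + 0.24·h(position 3) + 0.16·0
h(position 3) = 0.2·1 + 0.32·h(position 1) + 0.24·h(position 2) + 0.2·h(position 3) + 0.04·0
Solving: h(position 1) = 0.4608, h(position 2) = 0.5095, h(position 3) = 0.5872.
Starting from position 2, the probability is 0.5095.

0.5095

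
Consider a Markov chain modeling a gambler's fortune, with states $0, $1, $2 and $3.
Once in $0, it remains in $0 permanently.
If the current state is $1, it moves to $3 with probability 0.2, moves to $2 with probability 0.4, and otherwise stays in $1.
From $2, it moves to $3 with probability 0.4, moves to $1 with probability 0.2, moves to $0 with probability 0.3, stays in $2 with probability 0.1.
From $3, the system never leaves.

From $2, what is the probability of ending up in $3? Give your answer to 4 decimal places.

Let h(s) be the probability of absorption at $3 starting from transient state s. Then h($3) = 1 and h($0) = 0. By first-step analysis:
h($1) = 0.4·h($1) + 0.4·h($2) + 0.2·1
h($2) = 0.3·0 + 0.2·h($1) + 0.1·h($2) + 0.4·1
Solving: h($1) = 0.7391, h($2) = 0.6087.
Starting from $2, the probability is 0.6087.

0.6087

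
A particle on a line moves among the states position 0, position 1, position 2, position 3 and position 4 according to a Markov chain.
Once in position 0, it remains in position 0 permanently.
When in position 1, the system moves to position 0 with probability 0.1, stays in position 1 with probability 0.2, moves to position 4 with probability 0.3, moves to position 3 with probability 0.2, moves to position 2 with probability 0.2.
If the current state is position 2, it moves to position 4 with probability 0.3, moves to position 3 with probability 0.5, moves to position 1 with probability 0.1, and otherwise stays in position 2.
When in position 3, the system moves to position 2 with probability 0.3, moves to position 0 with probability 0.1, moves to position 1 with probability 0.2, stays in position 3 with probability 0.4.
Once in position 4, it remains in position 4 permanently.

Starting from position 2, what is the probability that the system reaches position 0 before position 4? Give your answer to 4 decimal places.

0.2437

Let h(s) be the probability of absorption at position 0 starting from transient state s. Then h(position 0) = 1 and h(position 4) = 0. By first-step analysis:
h(position 1) = 0.1·1 + 0.2·h(position 1) + 0.2·h(position 2) + 0.2·h(position 3) + 0.3·0
h(position 2) = 0.1·h(position 1) + 0.1·h(position 2) + 0.5·h(position 3) + 0.3·0
h(position 3) = 0.1·1 + 0.2·h(position 1) + 0.3·h(position 2) + 0.4·h(position 3)
Solving: h(position 1) = 0.2815, h(position 2) = 0.2437, h(position 3) = 0.3824.
Starting from position 2, the probability is 0.2437.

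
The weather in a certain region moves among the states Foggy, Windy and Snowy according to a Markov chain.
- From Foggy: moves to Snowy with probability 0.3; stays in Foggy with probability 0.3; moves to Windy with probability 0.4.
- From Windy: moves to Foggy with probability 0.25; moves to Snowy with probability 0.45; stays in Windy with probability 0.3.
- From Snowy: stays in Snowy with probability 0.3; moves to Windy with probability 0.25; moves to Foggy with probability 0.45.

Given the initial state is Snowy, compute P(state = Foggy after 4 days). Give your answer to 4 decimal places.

Propagate the distribution vector 4 days from Snowy.
After 0 days: (0.0000, 0.0000, 1.0000)
After 1 day: (0.4500, 0.2500, 0.3000)
After 2 days: (0.3325, 0.3300, 0.3375)
After 3 days: (0.3341, 0.3164, 0.3495)
After 4 days: (0.3366, 0.3159, 0.3475)
P(in Foggy after 4 days) = 0.3366

0.3366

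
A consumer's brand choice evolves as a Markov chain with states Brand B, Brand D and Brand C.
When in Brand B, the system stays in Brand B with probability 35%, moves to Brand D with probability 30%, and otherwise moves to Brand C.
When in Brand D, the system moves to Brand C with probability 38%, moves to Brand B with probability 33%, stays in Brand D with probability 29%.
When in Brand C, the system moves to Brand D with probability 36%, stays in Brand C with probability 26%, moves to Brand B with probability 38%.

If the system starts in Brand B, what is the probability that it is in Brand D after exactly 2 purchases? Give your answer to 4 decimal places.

Sum over the intermediate state after 1 purchase:
P = P(Brand B→Brand B)·P(Brand B→Brand D) + P(Brand B→Brand D)·P(Brand D→Brand D) + P(Brand B→Brand C)·P(Brand C→Brand D)
  = 0.35×0.3 + 0.3×0.29 + 0.35×0.36
  = 0.1050 + 0.0870 + 0.1260 = 0.3180

0.3180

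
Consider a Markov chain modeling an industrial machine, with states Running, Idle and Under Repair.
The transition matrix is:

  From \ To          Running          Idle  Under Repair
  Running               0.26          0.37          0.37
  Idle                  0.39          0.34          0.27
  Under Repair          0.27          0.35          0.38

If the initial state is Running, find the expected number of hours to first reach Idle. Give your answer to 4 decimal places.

2.7584

Let t(s) be the expected number of hours to first reach Idle from state s, with t(Idle) = 0. Conditioning on the first hour:
t(Running) = 1 + 0.26·t(Running) + 0.37·t(Under Repair)
t(Under Repair) = 1 + 0.27·t(Running) + 0.38·t(Under Repair)
Solving: t(Running) = 2.7584, t(Under Repair) = 2.8142.
Expected hours from Running to Idle: 2.7584.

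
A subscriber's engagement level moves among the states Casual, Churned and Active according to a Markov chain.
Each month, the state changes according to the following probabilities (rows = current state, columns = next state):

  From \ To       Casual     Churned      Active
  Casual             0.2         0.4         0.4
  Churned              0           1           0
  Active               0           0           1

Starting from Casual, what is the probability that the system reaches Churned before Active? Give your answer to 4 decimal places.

0.5000

Let h(s) be the probability of absorption at Churned starting from transient state s. Then h(Churned) = 1 and h(Active) = 0. By first-step analysis:
h(Casual) = 0.2·h(Casual) + 0.4·1 + 0.4·0
Solving: h(Casual) = 0.5000.
Starting from Casual, the probability is 0.5000.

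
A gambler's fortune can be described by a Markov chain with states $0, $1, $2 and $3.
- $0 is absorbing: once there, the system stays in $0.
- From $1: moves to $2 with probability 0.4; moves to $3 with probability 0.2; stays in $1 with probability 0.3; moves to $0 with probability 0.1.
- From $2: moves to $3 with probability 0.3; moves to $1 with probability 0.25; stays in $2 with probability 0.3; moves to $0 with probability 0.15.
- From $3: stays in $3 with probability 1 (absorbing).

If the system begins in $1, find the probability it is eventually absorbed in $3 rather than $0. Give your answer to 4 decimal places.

Let h(s) be the probability of absorption at $3 starting from transient state s. Then h($3) = 1 and h($0) = 0. By first-step analysis:
h($1) = 0.1·0 + 0.3·h($1) + 0.4·h($2) + 0.2·1
h($2) = 0.15·0 + 0.25·h($1) + 0.3·h($2) + 0.3·1
Solving: h($1) = 0.6667, h($2) = 0.6667.
Starting from $1, the probability is 0.6667.

0.6667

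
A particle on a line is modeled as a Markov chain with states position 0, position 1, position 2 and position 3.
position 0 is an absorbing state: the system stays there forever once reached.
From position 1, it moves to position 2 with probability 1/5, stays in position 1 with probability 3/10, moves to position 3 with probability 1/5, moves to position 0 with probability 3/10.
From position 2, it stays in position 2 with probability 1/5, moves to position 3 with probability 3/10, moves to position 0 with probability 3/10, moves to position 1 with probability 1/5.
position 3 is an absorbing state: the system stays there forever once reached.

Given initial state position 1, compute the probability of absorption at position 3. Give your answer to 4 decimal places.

Let h(s) be the probability of absorption at position 3 starting from transient state s. Then h(position 3) = 1 and h(position 0) = 0. By first-step analysis:
h(position 1) = 0.3·0 + 0.3·h(position 1) + 0.2·h(position 2) + 0.2·1
h(position 2) = 0.3·0 + 0.2·h(position 1) + 0.2·h(position 2) + 0.3·1
Solving: h(position 1) = 0.4231, h(position 2) = 0.4808.
Starting from position 1, the probability is 0.4231.

0.4231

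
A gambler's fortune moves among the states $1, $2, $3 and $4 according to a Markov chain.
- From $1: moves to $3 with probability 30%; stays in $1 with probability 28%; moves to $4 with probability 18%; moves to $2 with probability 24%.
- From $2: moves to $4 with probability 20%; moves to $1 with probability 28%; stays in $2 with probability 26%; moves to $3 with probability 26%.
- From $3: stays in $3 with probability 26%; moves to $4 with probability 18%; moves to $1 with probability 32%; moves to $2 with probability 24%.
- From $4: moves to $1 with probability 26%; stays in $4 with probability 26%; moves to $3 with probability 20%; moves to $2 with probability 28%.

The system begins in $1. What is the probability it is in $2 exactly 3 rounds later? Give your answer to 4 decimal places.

Propagate the distribution vector 3 rounds from $1.
After 0 rounds: (1.0000, 0.0000, 0.0000, 0.0000)
After 1 round: (0.2800, 0.2400, 0.3000, 0.1800)
After 2 rounds: (0.2884, 0.2520, 0.2604, 0.1992)
After 3 rounds: (0.2864, 0.2530, 0.2596, 0.2010)
P(in $2 after 3 rounds) = 0.2530

0.2530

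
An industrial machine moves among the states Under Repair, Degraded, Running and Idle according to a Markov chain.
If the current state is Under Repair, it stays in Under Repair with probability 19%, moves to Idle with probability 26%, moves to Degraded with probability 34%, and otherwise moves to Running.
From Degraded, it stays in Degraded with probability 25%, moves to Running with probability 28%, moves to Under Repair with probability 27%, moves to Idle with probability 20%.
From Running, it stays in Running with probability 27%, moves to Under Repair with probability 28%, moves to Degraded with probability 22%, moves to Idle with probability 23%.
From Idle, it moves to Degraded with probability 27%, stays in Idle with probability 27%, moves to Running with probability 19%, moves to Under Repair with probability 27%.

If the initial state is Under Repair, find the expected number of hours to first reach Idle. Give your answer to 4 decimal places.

4.2452

Let t(s) be the expected number of hours to first reach Idle from state s, with t(Idle) = 0. Conditioning on the first hour:
t(Under Repair) = 1 + 0.19·t(Under Repair) + 0.34·t(Degraded) + 0.21·t(Running)
t(Degraded) = 1 + 0.27·t(Under Repair) + 0.25·t(Degraded) + 0.28·t(Running)
t(Running) = 1 + 0.28·t(Under Repair) + 0.22·t(Degraded) + 0.27·t(Running)
Solving: t(Under Repair) = 4.2452, t(Degraded) = 4.4856, t(Running) = 4.3500.
Expected hours from Under Repair to Idle: 4.2452.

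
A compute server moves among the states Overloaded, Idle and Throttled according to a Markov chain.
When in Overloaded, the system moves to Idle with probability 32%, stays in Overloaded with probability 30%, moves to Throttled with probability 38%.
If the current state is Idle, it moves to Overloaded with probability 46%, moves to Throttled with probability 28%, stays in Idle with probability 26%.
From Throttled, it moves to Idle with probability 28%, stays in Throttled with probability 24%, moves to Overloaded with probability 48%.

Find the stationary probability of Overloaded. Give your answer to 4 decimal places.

Let the stationary distribution be π with π = πP and π_1 + π_2 + π_3 = 1.
π_1 = 0.3·π_1 + 0.46·π_2 + 0.48·π_3
π_2 = 0.32·π_1 + 0.26·π_2 + 0.28·π_3
Solving with the normalization constraint gives π = (0.4019, 0.2903, 0.3079).
So the stationary probability of Overloaded is 0.4019.

0.4019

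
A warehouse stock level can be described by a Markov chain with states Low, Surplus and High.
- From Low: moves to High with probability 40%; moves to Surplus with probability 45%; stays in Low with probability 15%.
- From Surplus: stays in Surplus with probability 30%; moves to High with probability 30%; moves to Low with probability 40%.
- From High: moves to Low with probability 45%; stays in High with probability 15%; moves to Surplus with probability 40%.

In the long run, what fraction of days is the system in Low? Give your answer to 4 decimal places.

0.3316

Let the stationary distribution be π with π = πP and π_1 + π_2 + π_3 = 1.
π_1 = 0.15·π_1 + 0.4·π_2 + 0.45·π_3
π_2 = 0.45·π_1 + 0.3·π_2 + 0.4·π_3
Solving with the normalization constraint gives π = (0.3316, 0.3787, 0.2897).
So the stationary probability of Low is 0.3316.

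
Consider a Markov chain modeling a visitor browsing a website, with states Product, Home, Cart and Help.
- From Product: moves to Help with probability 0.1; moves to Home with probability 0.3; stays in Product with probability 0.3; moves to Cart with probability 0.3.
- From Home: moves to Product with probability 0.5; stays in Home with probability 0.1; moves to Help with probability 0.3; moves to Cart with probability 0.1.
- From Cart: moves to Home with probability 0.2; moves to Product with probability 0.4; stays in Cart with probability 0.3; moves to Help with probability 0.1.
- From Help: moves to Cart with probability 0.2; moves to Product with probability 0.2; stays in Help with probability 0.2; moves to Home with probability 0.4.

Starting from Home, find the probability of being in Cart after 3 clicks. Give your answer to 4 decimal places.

0.2250

Propagate the distribution vector 3 clicks from Home.
After 0 clicks: (0.0000, 1.0000, 0.0000, 0.0000)
After 1 click: (0.5000, 0.1000, 0.1000, 0.3000)
After 2 clicks: (0.3000, 0.3000, 0.2500, 0.1500)
After 3 clicks: (0.3700, 0.2300, 0.2250, 0.1750)
P(in Cart after 3 clicks) = 0.2250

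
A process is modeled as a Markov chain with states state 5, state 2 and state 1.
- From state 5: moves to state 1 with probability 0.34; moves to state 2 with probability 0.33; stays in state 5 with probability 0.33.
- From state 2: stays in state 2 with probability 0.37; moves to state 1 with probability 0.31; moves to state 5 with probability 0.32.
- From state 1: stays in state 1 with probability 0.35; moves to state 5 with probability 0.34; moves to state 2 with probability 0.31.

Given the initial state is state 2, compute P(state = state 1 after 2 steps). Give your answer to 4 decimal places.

0.3320

Sum over the intermediate state after 1 step:
P = P(state 2→state 5)·P(state 5→state 1) + P(state 2→state 2)·P(state 2→state 1) + P(state 2→state 1)·P(state 1→state 1)
  = 0.32×0.34 + 0.37×0.31 + 0.31×0.35
  = 0.1088 + 0.1147 + 0.1085 = 0.3320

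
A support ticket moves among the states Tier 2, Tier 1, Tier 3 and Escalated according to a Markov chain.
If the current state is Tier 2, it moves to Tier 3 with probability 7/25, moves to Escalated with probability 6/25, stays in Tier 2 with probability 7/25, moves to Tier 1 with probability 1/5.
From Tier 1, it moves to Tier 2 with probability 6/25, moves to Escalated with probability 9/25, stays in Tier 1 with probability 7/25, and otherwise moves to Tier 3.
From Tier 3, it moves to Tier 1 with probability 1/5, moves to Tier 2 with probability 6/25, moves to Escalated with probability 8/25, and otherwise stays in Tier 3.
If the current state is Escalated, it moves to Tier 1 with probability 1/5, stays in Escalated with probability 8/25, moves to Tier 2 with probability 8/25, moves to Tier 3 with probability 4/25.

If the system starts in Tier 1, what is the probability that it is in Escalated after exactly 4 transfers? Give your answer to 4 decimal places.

0.3066

Propagate the distribution vector 4 transfers from Tier 1.
After 0 transfers: (0.0000, 1.0000, 0.0000, 0.0000)
After 1 transfer: (0.2400, 0.2800, 0.1200, 0.3600)
After 2 transfers: (0.2784, 0.2224, 0.1872, 0.3120)
After 3 transfers: (0.2761, 0.2178, 0.1995, 0.3066)
After 4 transfers: (0.2756, 0.2174, 0.2004, 0.3066)
P(in Escalated after 4 transfers) = 0.3066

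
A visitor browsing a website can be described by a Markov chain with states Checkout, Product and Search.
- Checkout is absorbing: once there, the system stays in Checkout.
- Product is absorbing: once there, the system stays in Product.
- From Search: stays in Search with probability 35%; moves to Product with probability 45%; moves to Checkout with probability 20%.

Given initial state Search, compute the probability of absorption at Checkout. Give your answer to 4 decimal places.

Let h(s) be the probability of absorption at Checkout starting from transient state s. Then h(Checkout) = 1 and h(Product) = 0. By first-step analysis:
h(Search) = 0.2·1 + 0.45·0 + 0.35·h(Search)
Solving: h(Search) = 0.3077.
Starting from Search, the probability is 0.3077.

0.3077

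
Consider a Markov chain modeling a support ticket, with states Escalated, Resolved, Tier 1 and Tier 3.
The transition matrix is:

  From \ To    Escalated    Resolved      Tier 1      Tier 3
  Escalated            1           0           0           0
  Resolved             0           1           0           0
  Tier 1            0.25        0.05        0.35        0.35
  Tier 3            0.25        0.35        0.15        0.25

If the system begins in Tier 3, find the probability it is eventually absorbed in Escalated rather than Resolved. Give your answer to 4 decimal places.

Let h(s) be the probability of absorption at Escalated starting from transient state s. Then h(Escalated) = 1 and h(Resolved) = 0. By first-step analysis:
h(Tier 1) = 0.25·1 + 0.05·0 + 0.35·h(Tier 1) + 0.35·h(Tier 3)
h(Tier 3) = 0.25·1 + 0.35·0 + 0.15·h(Tier 1) + 0.25·h(Tier 3)
Solving: h(Tier 1) = 0.6322, h(Tier 3) = 0.4598.
Starting from Tier 3, the probability is 0.4598.

0.4598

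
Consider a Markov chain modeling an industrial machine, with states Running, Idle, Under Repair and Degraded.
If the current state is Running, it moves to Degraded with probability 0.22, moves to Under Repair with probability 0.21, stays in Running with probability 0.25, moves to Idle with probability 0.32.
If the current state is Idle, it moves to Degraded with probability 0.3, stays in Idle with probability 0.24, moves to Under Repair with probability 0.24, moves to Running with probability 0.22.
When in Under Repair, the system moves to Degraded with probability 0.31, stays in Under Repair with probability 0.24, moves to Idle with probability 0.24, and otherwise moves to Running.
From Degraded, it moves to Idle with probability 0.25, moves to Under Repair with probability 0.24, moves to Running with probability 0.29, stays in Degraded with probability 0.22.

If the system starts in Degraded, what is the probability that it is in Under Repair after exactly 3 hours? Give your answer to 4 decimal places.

0.2327

Propagate the distribution vector 3 hours from Degraded.
After 0 hours: (0.0000, 0.0000, 0.0000, 1.0000)
After 1 hour: (0.2900, 0.2500, 0.2400, 0.2200)
After 2 hours: (0.2417, 0.2654, 0.2313, 0.2616)
After 3 hours: (0.2433, 0.2620, 0.2327, 0.2620)
P(in Under Repair after 3 hours) = 0.2327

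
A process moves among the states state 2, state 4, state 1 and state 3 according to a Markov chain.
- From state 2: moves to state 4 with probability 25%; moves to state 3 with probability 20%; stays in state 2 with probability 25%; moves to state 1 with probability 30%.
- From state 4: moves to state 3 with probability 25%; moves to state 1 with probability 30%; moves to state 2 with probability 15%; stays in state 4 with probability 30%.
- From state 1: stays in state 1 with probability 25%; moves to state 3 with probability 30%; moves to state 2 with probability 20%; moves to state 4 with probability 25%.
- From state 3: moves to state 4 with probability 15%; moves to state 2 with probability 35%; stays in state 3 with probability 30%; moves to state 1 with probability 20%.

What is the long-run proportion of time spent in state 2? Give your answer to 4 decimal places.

0.2399

Let the stationary distribution be π with π = πP and π_1 + π_2 + π_3 + π_4 = 1.
π_1 = 0.25·π_1 + 0.15·π_2 + 0.2·π_3 + 0.35·π_4
π_2 = 0.25·π_1 + 0.3·π_2 + 0.25·π_3 + 0.15·π_4
π_3 = 0.3·π_1 + 0.3·π_2 + 0.25·π_3 + 0.2·π_4
Solving with the normalization constraint gives π = (0.2399, 0.2353, 0.2605, 0.2642).
So the stationary probability of state 2 is 0.2399.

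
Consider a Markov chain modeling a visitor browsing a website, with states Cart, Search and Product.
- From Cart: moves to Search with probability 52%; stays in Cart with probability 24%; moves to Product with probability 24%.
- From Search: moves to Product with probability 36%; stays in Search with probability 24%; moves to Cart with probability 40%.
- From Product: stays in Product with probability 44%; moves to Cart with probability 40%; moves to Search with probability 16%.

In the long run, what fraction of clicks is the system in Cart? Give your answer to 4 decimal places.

0.3448

Let the stationary distribution be π with π = πP and π_1 + π_2 + π_3 = 1.
π_1 = 0.24·π_1 + 0.4·π_2 + 0.4·π_3
π_2 = 0.52·π_1 + 0.24·π_2 + 0.16·π_3
Solving with the normalization constraint gives π = (0.3448, 0.3088, 0.3463).
So the stationary probability of Cart is 0.3448.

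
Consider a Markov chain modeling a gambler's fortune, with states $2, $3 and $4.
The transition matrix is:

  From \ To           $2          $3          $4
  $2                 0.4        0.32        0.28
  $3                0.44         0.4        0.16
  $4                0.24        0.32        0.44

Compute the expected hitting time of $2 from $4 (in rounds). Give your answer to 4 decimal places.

3.2303

Let t(s) be the expected number of rounds to first reach $2 from state s, with t($2) = 0. Conditioning on the first round:
t($3) = 1 + 0.4·t($3) + 0.16·t($4)
t($4) = 1 + 0.32·t($3) + 0.44·t($4)
Solving: t($3) = 2.5281, t($4) = 3.2303.
Expected rounds from $4 to $2: 3.2303.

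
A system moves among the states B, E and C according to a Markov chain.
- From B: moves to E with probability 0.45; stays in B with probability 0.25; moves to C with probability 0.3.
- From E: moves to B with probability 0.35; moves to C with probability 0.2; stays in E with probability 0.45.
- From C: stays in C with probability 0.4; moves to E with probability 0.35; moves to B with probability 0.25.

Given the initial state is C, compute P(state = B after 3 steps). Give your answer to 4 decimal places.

Propagate the distribution vector 3 steps from C.
After 0 steps: (0.0000, 0.0000, 1.0000)
After 1 step: (0.2500, 0.3500, 0.4000)
After 2 steps: (0.2850, 0.4100, 0.3050)
After 3 steps: (0.2910, 0.4195, 0.2895)
P(in B after 3 steps) = 0.2910

0.2910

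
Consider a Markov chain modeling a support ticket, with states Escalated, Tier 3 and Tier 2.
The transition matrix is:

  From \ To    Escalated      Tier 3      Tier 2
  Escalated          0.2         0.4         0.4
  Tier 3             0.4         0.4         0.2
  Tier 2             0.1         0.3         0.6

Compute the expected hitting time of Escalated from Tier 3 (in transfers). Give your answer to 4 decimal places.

Let t(s) be the expected number of transfers to first reach Escalated from state s, with t(Escalated) = 0. Conditioning on the first transfer:
t(Tier 3) = 1 + 0.4·t(Tier 3) + 0.2·t(Tier 2)
t(Tier 2) = 1 + 0.3·t(Tier 3) + 0.6·t(Tier 2)
Solving: t(Tier 3) = 3.3333, t(Tier 2) = 5.0000.
Expected transfers from Tier 3 to Escalated: 3.3333.

3.3333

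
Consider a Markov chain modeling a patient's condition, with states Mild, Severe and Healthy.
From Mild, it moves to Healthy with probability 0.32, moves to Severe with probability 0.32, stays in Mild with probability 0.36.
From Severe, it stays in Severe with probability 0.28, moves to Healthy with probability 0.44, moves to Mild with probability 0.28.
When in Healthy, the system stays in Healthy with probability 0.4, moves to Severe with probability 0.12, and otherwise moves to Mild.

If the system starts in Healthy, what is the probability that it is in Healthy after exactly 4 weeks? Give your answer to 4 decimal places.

0.3787

Propagate the distribution vector 4 weeks from Healthy.
After 0 weeks: (0.0000, 0.0000, 1.0000)
After 1 week: (0.4800, 0.1200, 0.4000)
After 2 weeks: (0.3984, 0.2352, 0.3664)
After 3 weeks: (0.3852, 0.2373, 0.3775)
After 4 weeks: (0.3863, 0.2350, 0.3787)
P(in Healthy after 4 weeks) = 0.3787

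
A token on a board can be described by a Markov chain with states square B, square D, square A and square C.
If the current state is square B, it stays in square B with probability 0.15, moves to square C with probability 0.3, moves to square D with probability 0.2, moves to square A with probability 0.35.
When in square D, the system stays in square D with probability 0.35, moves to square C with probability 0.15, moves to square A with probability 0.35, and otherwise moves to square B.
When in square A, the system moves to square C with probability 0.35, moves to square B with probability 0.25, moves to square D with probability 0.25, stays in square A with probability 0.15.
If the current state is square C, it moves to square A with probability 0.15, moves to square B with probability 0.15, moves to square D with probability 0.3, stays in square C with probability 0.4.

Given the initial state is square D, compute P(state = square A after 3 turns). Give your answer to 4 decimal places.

0.2440

Propagate the distribution vector 3 turns from square D.
After 0 turns: (0.0000, 1.0000, 0.0000, 0.0000)
After 1 turn: (0.1500, 0.3500, 0.3500, 0.1500)
After 2 turns: (0.1850, 0.2850, 0.2500, 0.2800)
After 3 turns: (0.1750, 0.2833, 0.2440, 0.2978)
P(in square A after 3 turns) = 0.2440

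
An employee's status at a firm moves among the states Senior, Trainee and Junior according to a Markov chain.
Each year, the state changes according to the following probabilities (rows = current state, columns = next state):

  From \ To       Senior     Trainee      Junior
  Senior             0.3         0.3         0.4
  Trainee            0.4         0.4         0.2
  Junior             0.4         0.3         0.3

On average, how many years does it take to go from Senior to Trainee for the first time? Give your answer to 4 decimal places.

Let t(s) be the expected number of years to first reach Trainee from state s, with t(Trainee) = 0. Conditioning on the first year:
t(Senior) = 1 + 0.3·t(Senior) + 0.4·t(Junior)
t(Junior) = 1 + 0.4·t(Senior) + 0.3·t(Junior)
Solving: t(Senior) = 3.3333, t(Junior) = 3.3333.
Expected years from Senior to Trainee: 3.3333.

3.3333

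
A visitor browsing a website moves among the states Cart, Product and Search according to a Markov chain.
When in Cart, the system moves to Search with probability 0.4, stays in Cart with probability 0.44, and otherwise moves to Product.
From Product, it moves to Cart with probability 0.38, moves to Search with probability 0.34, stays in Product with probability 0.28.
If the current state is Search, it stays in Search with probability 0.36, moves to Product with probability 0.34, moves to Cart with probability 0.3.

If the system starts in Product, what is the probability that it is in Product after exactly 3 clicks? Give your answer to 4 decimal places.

0.2571

Propagate the distribution vector 3 clicks from Product.
After 0 clicks: (0.0000, 1.0000, 0.0000)
After 1 click: (0.3800, 0.2800, 0.3400)
After 2 clicks: (0.3756, 0.2548, 0.3696)
After 3 clicks: (0.3730, 0.2571, 0.3699)
P(in Product after 3 clicks) = 0.2571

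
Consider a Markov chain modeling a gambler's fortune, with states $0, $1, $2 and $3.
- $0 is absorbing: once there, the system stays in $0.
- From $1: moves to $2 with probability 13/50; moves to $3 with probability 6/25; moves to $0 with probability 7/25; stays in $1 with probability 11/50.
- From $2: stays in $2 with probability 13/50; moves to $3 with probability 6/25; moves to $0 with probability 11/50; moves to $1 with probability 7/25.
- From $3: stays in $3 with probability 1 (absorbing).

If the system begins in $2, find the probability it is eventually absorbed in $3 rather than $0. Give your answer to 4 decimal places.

Let h(s) be the probability of absorption at $3 starting from transient state s. Then h($3) = 1 and h($0) = 0. By first-step analysis:
h($1) = 0.28·0 + 0.22·h($1) + 0.26·h($2) + 0.24·1
h($2) = 0.22·0 + 0.28·h($1) + 0.26·h($2) + 0.24·1
Solving: h($1) = 0.4758, h($2) = 0.5044.
Starting from $2, the probability is 0.5044.

0.5044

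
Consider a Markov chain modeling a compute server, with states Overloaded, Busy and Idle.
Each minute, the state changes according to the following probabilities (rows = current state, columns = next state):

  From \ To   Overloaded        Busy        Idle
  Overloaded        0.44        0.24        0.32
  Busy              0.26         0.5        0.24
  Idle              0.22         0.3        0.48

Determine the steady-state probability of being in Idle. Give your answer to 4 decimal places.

0.3474

Let the stationary distribution be π with π = πP and π_1 + π_2 + π_3 = 1.
π_1 = 0.44·π_1 + 0.26·π_2 + 0.22·π_3
π_2 = 0.24·π_1 + 0.5·π_2 + 0.3·π_3
Solving with the normalization constraint gives π = (0.3001, 0.3525, 0.3474).
So the stationary probability of Idle is 0.3474.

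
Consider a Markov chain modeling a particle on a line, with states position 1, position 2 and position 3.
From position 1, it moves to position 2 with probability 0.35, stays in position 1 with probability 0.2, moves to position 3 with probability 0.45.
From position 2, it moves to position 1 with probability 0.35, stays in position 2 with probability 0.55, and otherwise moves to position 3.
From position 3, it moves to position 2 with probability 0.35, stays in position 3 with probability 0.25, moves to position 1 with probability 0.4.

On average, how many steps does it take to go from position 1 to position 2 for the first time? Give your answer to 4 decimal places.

Let t(s) be the expected number of steps to first reach position 2 from state s, with t(position 2) = 0. Conditioning on the first step:
t(position 1) = 1 + 0.2·t(position 1) + 0.45·t(position 3)
t(position 3) = 1 + 0.4·t(position 1) + 0.25·t(position 3)
Solving: t(position 1) = 2.8571, t(position 3) = 2.8571.
Expected steps from position 1 to position 2: 2.8571.

2.8571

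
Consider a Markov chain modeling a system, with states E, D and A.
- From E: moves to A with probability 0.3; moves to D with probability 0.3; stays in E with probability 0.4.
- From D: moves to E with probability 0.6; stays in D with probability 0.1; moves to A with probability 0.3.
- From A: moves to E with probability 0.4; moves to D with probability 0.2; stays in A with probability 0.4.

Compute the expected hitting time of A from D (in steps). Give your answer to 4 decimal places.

3.3333

Let t(s) be the expected number of steps to first reach A from state s, with t(A) = 0. Conditioning on the first step:
t(E) = 1 + 0.4·t(E) + 0.3·t(D)
t(D) = 1 + 0.6·t(E) + 0.1·t(D)
Solving: t(E) = 3.3333, t(D) = 3.3333.
Expected steps from D to A: 3.3333.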